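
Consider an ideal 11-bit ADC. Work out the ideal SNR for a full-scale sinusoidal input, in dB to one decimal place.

68.0 dB

SNR ≈ 6.02·N + 1.76 dB = 6.02·11 + 1.76 = 67.98 dB.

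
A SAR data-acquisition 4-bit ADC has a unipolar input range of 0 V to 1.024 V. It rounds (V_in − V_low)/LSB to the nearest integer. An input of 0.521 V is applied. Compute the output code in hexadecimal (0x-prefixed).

Full-scale span = 1.024 V; LSB = 1.024/2^4 = 64.000 mV.
(0.521 − 0) / 0.064 = 8.141 LSBs.
Round → code 8.
In hexadecimal (0x-prefixed): 0x8.

code 0x8 (decimal 8)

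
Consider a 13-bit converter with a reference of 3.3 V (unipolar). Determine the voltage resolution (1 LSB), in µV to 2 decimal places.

Full-scale span = 3.3 V.
LSB = 3.3 / 2^13 = 3.3 / 8192 = 0.000402832 V = 402.83 µV.

402.83 µV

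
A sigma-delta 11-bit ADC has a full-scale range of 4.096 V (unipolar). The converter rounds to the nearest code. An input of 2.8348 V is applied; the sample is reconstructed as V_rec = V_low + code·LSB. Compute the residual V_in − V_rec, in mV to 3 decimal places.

Step size: 4.096 V ÷ 2^11 = 2.000 mV.
Scaled input = 1417.4000 LSBs, so code = 1417.
Code 1417 maps back to 0 + 1417×0.002 V = 2.834 V.
V_in − V_rec = 0.0008 V = 0.800 mV.

0.800 mV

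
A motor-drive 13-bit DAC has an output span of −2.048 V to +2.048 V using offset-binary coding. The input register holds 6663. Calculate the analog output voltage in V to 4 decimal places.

1.2835 V

LSB = 4.096 V / 2^13 = 0.500 mV.
V_out = (−2.048) + 6663 × 0.0005 V = 1.2835 V.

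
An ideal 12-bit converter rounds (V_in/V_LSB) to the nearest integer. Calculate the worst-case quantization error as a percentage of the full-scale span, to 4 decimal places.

0.0122 %

Rounding → worst-case error = ½ LSB = V_FS/2^13, so 100/8192 = 0.012207 % of full scale.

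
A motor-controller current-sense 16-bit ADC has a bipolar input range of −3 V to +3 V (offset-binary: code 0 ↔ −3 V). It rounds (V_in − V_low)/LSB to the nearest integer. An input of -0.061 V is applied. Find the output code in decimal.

Full-scale span = 6 V; LSB = 6/2^16 = 91.55 µV.
(-0.061 − (−3)) / 9.15527e-05 = 32101.717 LSBs.
So the output code is 32102.

code 32102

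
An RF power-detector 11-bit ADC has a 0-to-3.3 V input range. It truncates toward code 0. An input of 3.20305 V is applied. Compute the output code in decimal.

code 1987

LSB = 3.3 V / 2048 = 1.611 mV.
(3.20305 − 0) / 0.00161133 = 1987.832 LSBs.
So the output code is 1987.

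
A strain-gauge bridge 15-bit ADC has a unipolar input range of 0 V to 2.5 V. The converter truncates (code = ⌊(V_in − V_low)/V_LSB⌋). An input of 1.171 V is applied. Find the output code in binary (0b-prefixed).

LSB = 2.5 V / 32768 = 76.29 µV.
(1.171 − 0) / 7.62939e-05 = 15348.531 LSBs.
⌊·⌋(15348.531) = 15348.
In binary (0b-prefixed): 0b11101111110100.

code 0b11101111110100 (decimal 15348)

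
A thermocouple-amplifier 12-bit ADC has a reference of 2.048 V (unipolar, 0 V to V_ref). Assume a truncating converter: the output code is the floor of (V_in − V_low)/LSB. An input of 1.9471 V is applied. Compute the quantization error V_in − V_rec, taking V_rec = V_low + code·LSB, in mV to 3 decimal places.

0.100 mV

One LSB is 2.048 V / 4096 = 0.500 mV.
Scaled input = 3894.2000 LSBs, so code = 3894.
Code 3894 maps back to 0 + 3894×0.0005 V = 1.947 V.
Error = 1.9471 − 1.947 = 0.0001 V = 0.100 mV.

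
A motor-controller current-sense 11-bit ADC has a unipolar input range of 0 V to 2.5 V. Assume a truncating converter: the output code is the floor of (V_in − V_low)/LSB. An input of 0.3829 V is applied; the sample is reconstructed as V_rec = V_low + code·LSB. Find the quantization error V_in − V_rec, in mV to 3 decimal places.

LSB = 2.5/2^11 = 1.221 mV.
(0.3829 − 0)/0.0012207 = 313.6717; ⌊·⌋ gives code 313.
Reconstructed: 0.38208008 V.
V_in − V_rec = 0.000819922 V = 0.820 mV.

0.820 mV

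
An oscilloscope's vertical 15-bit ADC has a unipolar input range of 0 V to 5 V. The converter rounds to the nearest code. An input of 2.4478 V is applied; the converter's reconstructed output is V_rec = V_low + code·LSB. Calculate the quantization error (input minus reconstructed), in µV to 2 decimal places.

-14.94 µV

Step size: 5 V ÷ 2^15 = 152.59 µV.
Scaled input = 16041.9021 LSBs, so code = 16042.
Code 16042 maps back to 0 + 16042×0.000152588 V = 2.4478149 V.
Difference: -1.49414e-05 V → -14.94 µV.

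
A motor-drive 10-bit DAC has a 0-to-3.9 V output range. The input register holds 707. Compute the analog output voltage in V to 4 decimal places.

2.6927 V

LSB = 3.9 V / 2^10 = 3.809 mV.
V_out = 0 + 707 × 0.00380859 V = 2.69268 V.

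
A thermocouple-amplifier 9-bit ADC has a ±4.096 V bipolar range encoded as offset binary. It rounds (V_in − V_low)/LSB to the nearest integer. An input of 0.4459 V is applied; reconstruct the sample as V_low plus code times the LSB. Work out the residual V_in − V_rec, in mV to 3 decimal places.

LSB = 8.192/2^9 = 16.000 mV.
(V_in − V_low)/LSB = (0.4459 − (−4.096))/0.016 = 283.8687 → code 284 (round).
V_rec = (−4.096) + 284·0.016 = 0.448 V.
Difference: -0.0021 V → -2.100 mV.

-2.100 mV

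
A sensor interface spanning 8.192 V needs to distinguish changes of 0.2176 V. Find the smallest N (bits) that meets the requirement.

6 bits

Number of steps required ≥ 8.192 V / 0.2176 V = 37.65.
Need 2^N ≥ 37.65; 2^5 = 32, 2^6 = 64.
Minimum N = 6.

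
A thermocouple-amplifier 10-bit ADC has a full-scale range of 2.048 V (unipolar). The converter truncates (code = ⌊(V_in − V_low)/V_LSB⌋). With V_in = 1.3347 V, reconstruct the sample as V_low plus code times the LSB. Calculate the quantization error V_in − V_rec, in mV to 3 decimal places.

One LSB is 2.048 V / 1024 = 2.000 mV.
Scaled input = 667.3500 LSBs, so code = 667.
Reconstructed: 1.334 V.
V_in − V_rec = 0.0007 V = 0.700 mV.

0.700 mV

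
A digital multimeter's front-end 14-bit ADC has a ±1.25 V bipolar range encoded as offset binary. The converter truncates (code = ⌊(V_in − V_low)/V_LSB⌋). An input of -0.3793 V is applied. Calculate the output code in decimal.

code 5706

With 16384 levels over 2.5 V, one step is 152.59 µV.
Input sits at 5706.220 steps above V_low.
⌊·⌋(5706.220) = 5706.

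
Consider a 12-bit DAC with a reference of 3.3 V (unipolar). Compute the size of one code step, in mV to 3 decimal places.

0.806 mV

Full-scale span = 3.3 V.
LSB = 3.3 / 2^12 = 3.3 / 4096 = 0.000805664 V = 0.806 mV.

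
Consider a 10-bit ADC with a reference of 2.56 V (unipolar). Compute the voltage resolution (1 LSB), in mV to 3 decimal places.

Full-scale span = 2.56 V.
LSB = 2.56 / 2^10 = 2.56 / 1024 = 0.0025 V = 2.500 mV.

2.500 mV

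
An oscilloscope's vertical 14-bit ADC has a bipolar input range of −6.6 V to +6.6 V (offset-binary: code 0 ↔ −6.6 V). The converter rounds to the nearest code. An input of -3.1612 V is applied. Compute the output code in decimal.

With 16384 levels over 13.2 V, one step is 0.806 mV.
Input sits at 4268.280 steps above V_low.
Round → code 4268.

code 4268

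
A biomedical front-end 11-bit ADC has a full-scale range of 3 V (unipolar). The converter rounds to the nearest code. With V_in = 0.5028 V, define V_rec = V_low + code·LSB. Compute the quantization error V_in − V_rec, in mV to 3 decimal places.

0.359 mV

LSB = 3/2^11 = 1.465 mV.
(V_in − V_low)/LSB = (0.5028 − 0)/0.00146484 = 343.2448 → code 343 (round).
V_rec = 0 + 343·0.00146484 = 0.50244141 V.
Difference: 0.000358594 V → 0.359 mV.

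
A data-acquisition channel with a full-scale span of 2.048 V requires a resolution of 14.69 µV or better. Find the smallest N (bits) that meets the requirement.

18 bits

Number of steps required ≥ 2.048 V / 14.69 µV = 139414.57.
Need 2^N ≥ 139414.57; 2^17 = 131072, 2^18 = 262144.
Minimum N = 18.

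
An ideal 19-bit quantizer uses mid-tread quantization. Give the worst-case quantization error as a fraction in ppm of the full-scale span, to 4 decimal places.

Rounding → worst-case error = ½ LSB = V_FS/2^20, so 1e+06/1048576 = 0.953674 ppm of full scale.

0.9537 ppm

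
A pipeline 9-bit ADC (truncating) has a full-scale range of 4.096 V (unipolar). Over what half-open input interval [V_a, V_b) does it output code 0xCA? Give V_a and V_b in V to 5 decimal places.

[1.61600 V, 1.62400 V)

LSB = 4.096/2^9 = 8.000 mV.
Code 0xCA = 202 decimal.
V_a = V_low + 202·LSB = 1.616 V; V_b = V_low + 203·LSB = 1.624 V.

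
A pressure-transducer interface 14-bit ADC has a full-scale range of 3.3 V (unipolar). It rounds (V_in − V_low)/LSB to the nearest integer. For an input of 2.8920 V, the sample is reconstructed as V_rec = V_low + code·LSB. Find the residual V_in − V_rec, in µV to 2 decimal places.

LSB = 3.3/2^14 = 201.42 µV.
(V_in − V_low)/LSB = (2.8920 − 0)/0.000201416 = 14358.3418 → code 14358 (round).
V_rec = 0 + 14358·0.000201416 = 2.8919312 V.
V_in − V_rec = 6.88477e-05 V = 68.85 µV.

68.85 µV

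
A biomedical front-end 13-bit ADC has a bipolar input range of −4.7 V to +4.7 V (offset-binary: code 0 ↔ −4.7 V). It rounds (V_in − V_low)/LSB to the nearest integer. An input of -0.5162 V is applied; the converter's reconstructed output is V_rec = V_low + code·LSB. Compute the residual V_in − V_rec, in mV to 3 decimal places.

0.157 mV

Step size: 9.4 V ÷ 2^13 = 1.147 mV.
(-0.5162 − (−4.7))/0.00114746 = 3646.1372; round gives code 3646.
Code 3646 maps back to (−4.7) + 3646×0.00114746 V = -0.51635742 V.
Error = -0.5162 − (−0.51635742) = 0.000157422 V = 0.157 mV.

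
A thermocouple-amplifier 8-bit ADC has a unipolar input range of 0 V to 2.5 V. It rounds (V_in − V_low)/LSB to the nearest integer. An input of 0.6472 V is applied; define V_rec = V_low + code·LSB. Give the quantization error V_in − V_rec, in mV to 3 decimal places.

Step size: 2.5 V ÷ 2^8 = 9.766 mV.
(V_in − V_low)/LSB = (0.6472 − 0)/0.00976562 = 66.2733 → code 66 (round).
Reconstructed: 0.64453125 V.
Error = 0.6472 − 0.64453125 = 0.00266875 V = 2.669 mV.

2.669 mV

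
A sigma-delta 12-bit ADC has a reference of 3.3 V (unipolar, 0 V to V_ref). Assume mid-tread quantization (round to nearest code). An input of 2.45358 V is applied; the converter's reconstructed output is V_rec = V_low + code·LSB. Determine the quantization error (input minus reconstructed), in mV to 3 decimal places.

LSB = 3.3/2^12 = 0.806 mV.
Scaled input = 3045.4132 LSBs, so code = 3045.
Code 3045 maps back to 0 + 3045×0.000805664 V = 2.4532471 V.
Difference: 0.00033293 V → 0.333 mV.

0.333 mV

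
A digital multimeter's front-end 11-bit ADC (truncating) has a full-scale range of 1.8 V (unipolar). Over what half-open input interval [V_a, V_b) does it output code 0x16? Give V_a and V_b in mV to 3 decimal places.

[19.336 mV, 20.215 mV)

LSB = 1.8/2^11 = 0.879 mV.
Code 0x16 = 22 decimal.
V_a = V_low + 22·LSB = 0.0193359 V; V_b = V_low + 23·LSB = 0.0202148 V.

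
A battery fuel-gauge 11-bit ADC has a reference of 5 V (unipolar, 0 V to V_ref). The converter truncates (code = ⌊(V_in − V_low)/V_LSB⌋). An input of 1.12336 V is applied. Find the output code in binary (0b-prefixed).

With 2048 levels over 5 V, one step is 2.441 mV.
Input sits at 460.128 steps above V_low.
⌊·⌋(460.128) = 460.
In binary (0b-prefixed): 0b111001100.

code 0b111001100 (decimal 460)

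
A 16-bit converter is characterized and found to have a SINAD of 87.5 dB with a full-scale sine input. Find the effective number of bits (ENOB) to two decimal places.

14.24 bits

ENOB = (SINAD − 1.76) / 6.02 = (87.5 − 1.76)/6.02 = 14.243.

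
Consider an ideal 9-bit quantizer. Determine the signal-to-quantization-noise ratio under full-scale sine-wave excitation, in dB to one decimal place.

SNR ≈ 6.02·N + 1.76 dB = 6.02·9 + 1.76 = 55.94 dB.

55.9 dB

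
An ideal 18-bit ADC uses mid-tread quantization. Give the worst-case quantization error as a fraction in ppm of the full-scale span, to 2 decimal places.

Rounding → worst-case error = ½ LSB = V_FS/2^19, so 1e+06/524288 = 1.90735 ppm of full scale.

1.91 ppm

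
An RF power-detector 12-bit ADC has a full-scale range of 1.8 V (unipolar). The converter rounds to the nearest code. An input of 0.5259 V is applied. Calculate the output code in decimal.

code 1197

With 4096 levels over 1.8 V, one step is 439.45 µV.
(V_in − V_low)/LSB = (0.5259 − 0) / 0.000439453 = 1196.715.
round(1196.715) = 1197.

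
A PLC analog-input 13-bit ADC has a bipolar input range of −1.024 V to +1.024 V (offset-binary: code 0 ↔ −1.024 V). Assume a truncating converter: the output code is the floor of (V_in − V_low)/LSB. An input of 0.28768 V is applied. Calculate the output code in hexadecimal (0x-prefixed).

code 0x147E (decimal 5246)

With 8192 levels over 2.048 V, one step is 250.00 µV.
Input sits at 5246.720 steps above V_low.
Floor → code 5246.
In hexadecimal (0x-prefixed): 0x147E.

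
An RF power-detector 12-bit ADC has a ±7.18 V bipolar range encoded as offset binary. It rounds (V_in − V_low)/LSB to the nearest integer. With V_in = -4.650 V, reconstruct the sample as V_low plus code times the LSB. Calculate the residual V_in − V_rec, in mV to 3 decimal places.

LSB = 14.36/2^12 = 3.506 mV.
Scaled input = 721.6490 LSBs, so code = 722.
V_rec = (−7.18) + 722·0.00350586 = -4.6487695 V.
Difference: -0.00123047 V → -1.230 mV.

-1.230 mV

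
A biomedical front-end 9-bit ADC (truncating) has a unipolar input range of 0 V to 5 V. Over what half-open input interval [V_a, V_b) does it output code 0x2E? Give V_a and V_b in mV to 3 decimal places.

[449.219 mV, 458.984 mV)

LSB = 5/2^9 = 9.766 mV.
Code 0x2E = 46 decimal.
V_a = V_low + 46·LSB = 0.449219 V; V_b = V_low + 47·LSB = 0.458984 V.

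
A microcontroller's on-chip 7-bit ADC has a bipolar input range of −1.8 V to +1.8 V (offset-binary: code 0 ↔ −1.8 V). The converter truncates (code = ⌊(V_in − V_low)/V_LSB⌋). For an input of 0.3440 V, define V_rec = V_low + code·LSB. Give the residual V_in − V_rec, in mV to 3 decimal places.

One LSB is 3.6 V / 128 = 28.125 mV.
(V_in − V_low)/LSB = (0.3440 − (−1.8))/0.028125 = 76.2311 → code 76 (floor).
Code 76 maps back to (−1.8) + 76×0.028125 V = 0.3375 V.
Error = 0.3440 − 0.3375 = 0.0065 V = 6.500 mV.

6.500 mV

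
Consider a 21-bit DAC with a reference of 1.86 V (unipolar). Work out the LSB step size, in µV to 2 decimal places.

0.89 µV

Full-scale span = 1.86 V.
LSB = 1.86 / 2^21 = 1.86 / 2097152 = 8.86917e-07 V = 0.89 µV.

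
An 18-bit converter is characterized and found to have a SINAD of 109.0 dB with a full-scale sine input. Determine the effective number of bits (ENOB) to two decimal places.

17.81 bits

ENOB = (SINAD − 1.76) / 6.02 = (109.0 − 1.76)/6.02 = 17.814.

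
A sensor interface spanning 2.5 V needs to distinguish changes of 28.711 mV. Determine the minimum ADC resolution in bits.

Number of steps required ≥ 2.5 V / 28.711 mV = 87.07.
Need 2^N ≥ 87.07; 2^6 = 64, 2^7 = 128.
Minimum N = 7.

7 bits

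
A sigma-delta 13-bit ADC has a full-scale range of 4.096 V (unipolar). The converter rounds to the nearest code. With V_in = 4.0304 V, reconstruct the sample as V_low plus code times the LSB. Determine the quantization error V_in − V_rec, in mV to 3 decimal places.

-0.100 mV

LSB = 4.096/2^13 = 0.500 mV.
Scaled input = 8060.8000 LSBs, so code = 8061.
V_rec = 0 + 8061·0.0005 = 4.0305 V.
Difference: -0.0001 V → -0.100 mV.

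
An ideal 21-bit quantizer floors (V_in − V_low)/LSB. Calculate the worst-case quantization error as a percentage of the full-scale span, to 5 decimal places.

0.00005 %

Truncating → worst-case error = 1 LSB = V_FS/2^21, so 100/2097152 = 4.76837e-05 % of full scale.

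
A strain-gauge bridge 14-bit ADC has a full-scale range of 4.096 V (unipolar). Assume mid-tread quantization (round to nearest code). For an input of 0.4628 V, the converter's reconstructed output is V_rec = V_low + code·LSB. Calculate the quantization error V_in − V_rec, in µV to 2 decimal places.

50.00 µV

Step size: 4.096 V ÷ 2^14 = 250.00 µV.
(0.4628 − 0)/0.00025 = 1851.2000; round gives code 1851.
Code 1851 maps back to 0 + 1851×0.00025 V = 0.46275 V.
Error = 0.4628 − 0.46275 = 5e-05 V = 50.00 µV.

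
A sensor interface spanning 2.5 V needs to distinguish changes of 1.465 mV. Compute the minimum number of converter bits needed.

Number of steps required ≥ 2.5 V / 1.465 mV = 1706.48.
Need 2^N ≥ 1706.48; 2^10 = 1024, 2^11 = 2048.
Minimum N = 11.

11 bits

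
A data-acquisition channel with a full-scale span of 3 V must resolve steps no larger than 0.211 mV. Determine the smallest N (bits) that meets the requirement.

14 bits

Number of steps required ≥ 3 V / 0.211 mV = 14218.01.
Need 2^N ≥ 14218.01; 2^13 = 8192, 2^14 = 16384.
Minimum N = 14.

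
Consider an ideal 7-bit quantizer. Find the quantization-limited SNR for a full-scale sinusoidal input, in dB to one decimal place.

43.9 dB

SNR ≈ 6.02·N + 1.76 dB = 6.02·7 + 1.76 = 43.90 dB.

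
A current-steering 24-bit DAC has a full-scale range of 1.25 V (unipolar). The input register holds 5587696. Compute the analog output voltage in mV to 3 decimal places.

LSB = 1.25 V / 2^24 = 0.07 µV.
V_out = 0 + 5587696 × 7.45058e-08 V = 0.416316 V.
= 416.316 mV.

416.316 mV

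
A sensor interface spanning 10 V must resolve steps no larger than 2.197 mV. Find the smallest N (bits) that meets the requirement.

Number of steps required ≥ 10 V / 2.197 mV = 4551.66.
Need 2^N ≥ 4551.66; 2^12 = 4096, 2^13 = 8192.
Minimum N = 13.

13 bits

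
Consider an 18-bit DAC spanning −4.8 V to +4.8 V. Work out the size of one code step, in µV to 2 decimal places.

Full-scale span = 9.6 V.
LSB = 9.6 / 2^18 = 9.6 / 262144 = 3.66211e-05 V = 36.62 µV.

36.62 µV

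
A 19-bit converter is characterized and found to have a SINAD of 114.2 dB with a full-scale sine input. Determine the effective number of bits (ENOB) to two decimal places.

ENOB = (SINAD − 1.76) / 6.02 = (114.2 − 1.76)/6.02 = 18.678.

18.68 bits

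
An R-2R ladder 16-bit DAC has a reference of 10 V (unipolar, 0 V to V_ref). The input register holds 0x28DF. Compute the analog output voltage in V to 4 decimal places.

LSB = 10 V / 2^16 = 152.59 µV.
Code 0x28DF = 10463 decimal.
V_out = 0 + 10463 × 0.000152588 V = 1.59653 V.

1.5965 V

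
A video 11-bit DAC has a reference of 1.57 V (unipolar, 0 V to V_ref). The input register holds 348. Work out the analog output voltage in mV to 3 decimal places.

LSB = 1.57 V / 2^11 = 0.767 mV.
V_out = 0 + 348 × 0.000766602 V = 0.266777 V.
= 266.777 mV.

266.777 mV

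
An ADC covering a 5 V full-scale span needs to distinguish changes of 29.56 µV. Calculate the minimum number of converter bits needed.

18 bits

Number of steps required ≥ 5 V / 29.56 µV = 169147.50.
Need 2^N ≥ 169147.50; 2^17 = 131072, 2^18 = 262144.
Minimum N = 18.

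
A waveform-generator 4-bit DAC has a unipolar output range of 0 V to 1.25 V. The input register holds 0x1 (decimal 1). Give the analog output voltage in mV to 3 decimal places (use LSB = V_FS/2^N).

LSB = 1.25 V / 2^4 = 78.125 mV.
Code 0x1 = 1 decimal.
V_out = 0 + 1 × 0.078125 V = 0.078125 V.
= 78.125 mV.

78.125 mV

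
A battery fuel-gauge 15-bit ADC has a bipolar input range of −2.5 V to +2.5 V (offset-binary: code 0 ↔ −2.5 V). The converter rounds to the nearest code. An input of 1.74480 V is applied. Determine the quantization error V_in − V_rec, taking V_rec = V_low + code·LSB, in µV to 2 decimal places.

Step size: 5 V ÷ 2^15 = 152.59 µV.
Scaled input = 27818.7213 LSBs, so code = 27819.
Reconstructed: 1.7448425 V.
Error = 1.74480 − 1.7448425 = -4.25293e-05 V = -42.53 µV.

-42.53 µV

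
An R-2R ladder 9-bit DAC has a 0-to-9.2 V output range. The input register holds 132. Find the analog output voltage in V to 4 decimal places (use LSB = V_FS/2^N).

LSB = 9.2 V / 2^9 = 17.969 mV.
V_out = 0 + 132 × 0.0179687 V = 2.37188 V.

2.3719 V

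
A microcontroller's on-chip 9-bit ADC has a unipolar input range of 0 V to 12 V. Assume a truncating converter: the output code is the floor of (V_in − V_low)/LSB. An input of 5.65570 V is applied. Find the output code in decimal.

With 512 levels over 12 V, one step is 23.438 mV.
(5.65570 − 0) / 0.0234375 = 241.310 LSBs.
Floor → code 241.

code 241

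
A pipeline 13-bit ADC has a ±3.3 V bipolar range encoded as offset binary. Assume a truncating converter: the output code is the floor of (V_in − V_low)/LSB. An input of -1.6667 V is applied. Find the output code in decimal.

code 2027

With 8192 levels over 6.6 V, one step is 0.806 mV.
Input sits at 2027.272 steps above V_low.
Floor → code 2027.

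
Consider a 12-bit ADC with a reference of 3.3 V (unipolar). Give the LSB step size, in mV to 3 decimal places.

Full-scale span = 3.3 V.
LSB = 3.3 / 2^12 = 3.3 / 4096 = 0.000805664 V = 0.806 mV.

0.806 mV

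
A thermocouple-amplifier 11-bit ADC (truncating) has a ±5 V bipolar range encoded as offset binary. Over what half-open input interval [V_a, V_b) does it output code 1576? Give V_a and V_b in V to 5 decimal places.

LSB = 10/2^11 = 4.883 mV.
V_a = V_low + 1576·LSB = 2.69531 V; V_b = V_low + 1577·LSB = 2.7002 V.

[2.69531 V, 2.70020 V)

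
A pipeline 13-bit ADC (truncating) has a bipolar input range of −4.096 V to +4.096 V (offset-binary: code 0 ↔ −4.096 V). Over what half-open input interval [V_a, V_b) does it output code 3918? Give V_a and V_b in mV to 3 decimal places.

LSB = 8.192/2^13 = 1.000 mV.
V_a = V_low + 3918·LSB = -0.178 V; V_b = V_low + 3919·LSB = -0.177 V.

[-178.000 mV, -177.000 mV)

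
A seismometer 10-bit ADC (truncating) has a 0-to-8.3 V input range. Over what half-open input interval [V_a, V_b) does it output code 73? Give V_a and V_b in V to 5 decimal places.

[0.59170 V, 0.59980 V)

LSB = 8.3/2^10 = 8.105 mV.
V_a = V_low + 73·LSB = 0.591699 V; V_b = V_low + 74·LSB = 0.599805 V.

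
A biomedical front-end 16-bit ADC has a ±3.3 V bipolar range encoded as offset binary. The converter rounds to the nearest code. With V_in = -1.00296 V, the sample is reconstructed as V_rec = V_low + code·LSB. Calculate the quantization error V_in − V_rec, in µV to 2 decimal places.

One LSB is 6.6 V / 65536 = 100.71 µV.
(V_in − V_low)/LSB = (-1.00296 − (−3.3))/0.000100708 = 22808.9111 → code 22809 (round).
Code 22809 maps back to (−3.3) + 22809×0.000100708 V = -1.002951 V.
Error = -1.00296 − (−1.002951) = -8.9502e-06 V = -8.95 µV.

-8.95 µV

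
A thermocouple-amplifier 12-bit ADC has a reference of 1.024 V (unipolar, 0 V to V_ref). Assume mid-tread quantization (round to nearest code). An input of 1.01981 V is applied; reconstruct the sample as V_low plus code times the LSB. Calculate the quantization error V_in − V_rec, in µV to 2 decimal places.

LSB = 1.024/2^12 = 250.00 µV.
(1.01981 − 0)/0.00025 = 4079.2400; round gives code 4079.
Code 4079 maps back to 0 + 4079×0.00025 V = 1.01975 V.
Error = 1.01981 − 1.01975 = 6e-05 V = 60.00 µV.

60.00 µV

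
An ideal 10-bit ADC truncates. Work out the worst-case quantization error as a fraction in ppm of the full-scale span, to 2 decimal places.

976.56 ppm

Truncating → worst-case error = 1 LSB = V_FS/2^10, so 1e+06/1024 = 976.562 ppm of full scale.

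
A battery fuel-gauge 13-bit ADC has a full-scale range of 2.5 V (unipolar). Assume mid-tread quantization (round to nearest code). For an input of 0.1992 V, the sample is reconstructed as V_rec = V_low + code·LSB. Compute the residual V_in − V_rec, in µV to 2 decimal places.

-79.79 µV

Step size: 2.5 V ÷ 2^13 = 305.18 µV.
(0.1992 − 0)/0.000305176 = 652.7386; round gives code 653.
Reconstructed: 0.19927979 V.
Difference: -7.97852e-05 V → -79.79 µV.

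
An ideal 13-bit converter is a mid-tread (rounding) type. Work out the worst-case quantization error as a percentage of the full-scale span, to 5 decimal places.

Rounding → worst-case error = ½ LSB = V_FS/2^14, so 100/16384 = 0.00610352 % of full scale.

0.00610 %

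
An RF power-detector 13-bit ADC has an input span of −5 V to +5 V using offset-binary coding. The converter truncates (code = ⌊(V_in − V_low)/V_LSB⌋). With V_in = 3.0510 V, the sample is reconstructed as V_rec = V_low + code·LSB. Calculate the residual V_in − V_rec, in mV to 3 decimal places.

0.463 mV

LSB = 10/2^13 = 1.221 mV.
(V_in − V_low)/LSB = (3.0510 − (−5))/0.0012207 = 6595.3792 → code 6595 (floor).
Code 6595 maps back to (−5) + 6595×0.0012207 V = 3.0505371 V.
Error = 3.0510 − 3.0505371 = 0.000462891 V = 0.463 mV.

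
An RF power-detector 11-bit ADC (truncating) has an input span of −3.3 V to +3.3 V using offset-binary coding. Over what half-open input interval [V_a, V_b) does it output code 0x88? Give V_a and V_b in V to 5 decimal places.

LSB = 6.6/2^11 = 3.223 mV.
Code 0x88 = 136 decimal.
V_a = V_low + 136·LSB = -2.86172 V; V_b = V_low + 137·LSB = -2.8585 V.

[-2.86172 V, -2.85850 V)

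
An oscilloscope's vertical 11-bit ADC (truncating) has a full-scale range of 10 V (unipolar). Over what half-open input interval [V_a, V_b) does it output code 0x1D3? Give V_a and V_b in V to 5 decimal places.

[2.28027 V, 2.28516 V)

LSB = 10/2^11 = 4.883 mV.
Code 0x1D3 = 467 decimal.
V_a = V_low + 467·LSB = 2.28027 V; V_b = V_low + 468·LSB = 2.28516 V.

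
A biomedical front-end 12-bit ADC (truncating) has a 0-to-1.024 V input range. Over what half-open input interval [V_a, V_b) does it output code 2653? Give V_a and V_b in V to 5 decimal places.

[0.66325 V, 0.66350 V)

LSB = 1.024/2^12 = 250.00 µV.
V_a = V_low + 2653·LSB = 0.66325 V; V_b = V_low + 2654·LSB = 0.6635 V.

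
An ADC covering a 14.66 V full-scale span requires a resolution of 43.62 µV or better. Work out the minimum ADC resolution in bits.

19 bits

Number of steps required ≥ 14.66 V / 43.62 µV = 336084.36.
Need 2^N ≥ 336084.36; 2^18 = 262144, 2^19 = 524288.
Minimum N = 19.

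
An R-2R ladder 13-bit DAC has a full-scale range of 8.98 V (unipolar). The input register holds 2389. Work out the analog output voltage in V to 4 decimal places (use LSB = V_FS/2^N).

2.6188 V

LSB = 8.98 V / 2^13 = 1.096 mV.
V_out = 0 + 2389 × 0.00109619 V = 2.6188 V.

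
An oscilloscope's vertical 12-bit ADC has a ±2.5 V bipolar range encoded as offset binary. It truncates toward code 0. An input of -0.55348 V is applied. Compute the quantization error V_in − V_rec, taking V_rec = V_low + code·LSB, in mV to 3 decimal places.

0.719 mV

LSB = 5/2^12 = 1.221 mV.
Scaled input = 1594.5892 LSBs, so code = 1594.
V_rec = (−2.5) + 1594·0.0012207 = -0.55419922 V.
Difference: 0.000719219 V → 0.719 mV.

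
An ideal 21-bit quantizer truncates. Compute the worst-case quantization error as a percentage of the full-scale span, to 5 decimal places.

Truncating → worst-case error = 1 LSB = V_FS/2^21, so 100/2097152 = 4.76837e-05 % of full scale.

0.00005 %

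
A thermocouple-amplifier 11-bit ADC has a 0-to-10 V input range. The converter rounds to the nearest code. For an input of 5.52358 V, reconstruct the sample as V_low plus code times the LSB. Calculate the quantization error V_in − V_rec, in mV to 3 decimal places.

1.119 mV

LSB = 10/2^11 = 4.883 mV.
Scaled input = 1131.2292 LSBs, so code = 1131.
Reconstructed: 5.5224609 V.
V_in − V_rec = 0.00111906 V = 1.119 mV.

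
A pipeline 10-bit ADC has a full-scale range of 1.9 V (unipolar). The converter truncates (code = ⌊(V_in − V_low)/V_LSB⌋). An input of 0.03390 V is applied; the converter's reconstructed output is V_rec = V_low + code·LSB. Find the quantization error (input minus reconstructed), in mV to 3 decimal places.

0.502 mV

LSB = 1.9/2^10 = 1.855 mV.
(V_in − V_low)/LSB = (0.03390 − 0)/0.00185547 = 18.2703 → code 18 (floor).
V_rec = 0 + 18·0.00185547 = 0.033398438 V.
V_in − V_rec = 0.000501562 V = 0.502 mV.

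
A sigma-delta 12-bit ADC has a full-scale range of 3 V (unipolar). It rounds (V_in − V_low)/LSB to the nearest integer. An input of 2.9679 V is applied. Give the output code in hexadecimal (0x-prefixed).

Full-scale span = 3 V; LSB = 3/2^12 = 0.732 mV.
(V_in − V_low)/LSB = (2.9679 − 0) / 0.000732422 = 4052.173.
round(4052.173) = 4052.
In hexadecimal (0x-prefixed): 0xFD4.

code 0xFD4 (decimal 4052)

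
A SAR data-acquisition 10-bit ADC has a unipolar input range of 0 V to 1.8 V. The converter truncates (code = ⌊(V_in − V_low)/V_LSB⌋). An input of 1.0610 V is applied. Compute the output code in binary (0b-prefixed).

LSB = 1.8 V / 1024 = 1.758 mV.
(V_in − V_low)/LSB = (1.0610 − 0) / 0.00175781 = 603.591.
Floor → code 603.
In binary (0b-prefixed): 0b1001011011.

code 0b1001011011 (decimal 603)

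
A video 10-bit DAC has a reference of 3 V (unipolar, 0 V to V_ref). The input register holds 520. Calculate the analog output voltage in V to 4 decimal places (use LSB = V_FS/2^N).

1.5234 V

LSB = 3 V / 2^10 = 2.930 mV.
V_out = 0 + 520 × 0.00292969 V = 1.52344 V.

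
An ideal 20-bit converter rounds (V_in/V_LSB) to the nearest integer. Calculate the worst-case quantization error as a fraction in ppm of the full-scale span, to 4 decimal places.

0.4768 ppm

Rounding → worst-case error = ½ LSB = V_FS/2^21, so 1e+06/2097152 = 0.476837 ppm of full scale.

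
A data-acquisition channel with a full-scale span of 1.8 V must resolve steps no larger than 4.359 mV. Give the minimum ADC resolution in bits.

Number of steps required ≥ 1.8 V / 4.359 mV = 412.94.
Need 2^N ≥ 412.94; 2^8 = 256, 2^9 = 512.
Minimum N = 9.

9 bits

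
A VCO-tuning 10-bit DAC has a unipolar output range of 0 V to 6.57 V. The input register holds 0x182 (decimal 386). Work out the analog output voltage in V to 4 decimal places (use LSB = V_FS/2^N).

2.4766 V

LSB = 6.57 V / 2^10 = 6.416 mV.
Code 0x182 = 386 decimal.
V_out = 0 + 386 × 0.00641602 V = 2.47658 V.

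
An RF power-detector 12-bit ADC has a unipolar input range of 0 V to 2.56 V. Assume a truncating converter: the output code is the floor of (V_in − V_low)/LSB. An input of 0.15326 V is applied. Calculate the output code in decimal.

code 245

Full-scale span = 2.56 V; LSB = 2.56/2^12 = 0.625 mV.
(V_in − V_low)/LSB = (0.15326 − 0) / 0.000625 = 245.216.
So the output code is 245.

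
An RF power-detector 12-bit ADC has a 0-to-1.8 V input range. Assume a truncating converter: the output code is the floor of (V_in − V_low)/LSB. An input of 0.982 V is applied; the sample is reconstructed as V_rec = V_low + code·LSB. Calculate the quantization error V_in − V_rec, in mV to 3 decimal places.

0.262 mV

Step size: 1.8 V ÷ 2^12 = 439.45 µV.
(0.982 − 0)/0.000439453 = 2234.5956; ⌊·⌋ gives code 2234.
V_rec = 0 + 2234·0.000439453 = 0.98173828 V.
Error = 0.982 − 0.98173828 = 0.000261719 V = 0.262 mV.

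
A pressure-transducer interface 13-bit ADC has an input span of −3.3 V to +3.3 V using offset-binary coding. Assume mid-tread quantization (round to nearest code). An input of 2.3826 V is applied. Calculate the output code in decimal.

With 8192 levels over 6.6 V, one step is 0.806 mV.
(V_in − V_low)/LSB = (2.3826 − (−3.3)) / 0.000805664 = 7053.312.
Round → code 7053.

code 7053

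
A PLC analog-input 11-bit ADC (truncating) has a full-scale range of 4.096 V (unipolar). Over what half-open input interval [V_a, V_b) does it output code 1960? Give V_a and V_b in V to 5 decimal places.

[3.92000 V, 3.92200 V)

LSB = 4.096/2^11 = 2.000 mV.
V_a = V_low + 1960·LSB = 3.92 V; V_b = V_low + 1961·LSB = 3.922 V.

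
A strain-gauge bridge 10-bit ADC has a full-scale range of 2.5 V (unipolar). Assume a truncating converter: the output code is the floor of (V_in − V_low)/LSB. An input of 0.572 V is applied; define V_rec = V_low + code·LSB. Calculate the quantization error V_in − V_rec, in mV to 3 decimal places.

0.711 mV

Step size: 2.5 V ÷ 2^10 = 2.441 mV.
(0.572 − 0)/0.00244141 = 234.2912; ⌊·⌋ gives code 234.
Code 234 maps back to 0 + 234×0.00244141 V = 0.57128906 V.
Difference: 0.000710937 V → 0.711 mV.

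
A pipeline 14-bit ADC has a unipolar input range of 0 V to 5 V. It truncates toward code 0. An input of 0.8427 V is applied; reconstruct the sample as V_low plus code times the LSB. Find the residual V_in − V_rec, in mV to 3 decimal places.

One LSB is 5 V / 16384 = 305.18 µV.
Scaled input = 2761.3594 LSBs, so code = 2761.
Reconstructed: 0.84259033 V.
Difference: 0.000109668 V → 0.110 mV.

0.110 mV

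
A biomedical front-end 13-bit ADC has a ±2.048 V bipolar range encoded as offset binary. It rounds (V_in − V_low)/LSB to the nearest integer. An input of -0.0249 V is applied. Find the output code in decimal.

LSB = 4.096 V / 8192 = 0.500 mV.
(-0.0249 − (−2.048)) / 0.0005 = 4046.200 LSBs.
So the output code is 4046.

code 4046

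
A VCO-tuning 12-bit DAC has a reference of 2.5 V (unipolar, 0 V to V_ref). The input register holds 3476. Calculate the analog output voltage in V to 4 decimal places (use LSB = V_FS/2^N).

LSB = 2.5 V / 2^12 = 0.610 mV.
V_out = 0 + 3476 × 0.000610352 V = 2.12158 V.

2.1216 V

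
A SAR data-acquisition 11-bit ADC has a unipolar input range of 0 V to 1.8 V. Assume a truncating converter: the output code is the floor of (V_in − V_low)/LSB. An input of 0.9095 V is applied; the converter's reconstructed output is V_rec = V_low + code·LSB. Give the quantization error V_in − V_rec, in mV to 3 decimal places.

0.711 mV

Step size: 1.8 V ÷ 2^11 = 0.879 mV.
(V_in − V_low)/LSB = (0.9095 − 0)/0.000878906 = 1034.8089 → code 1034 (floor).
Reconstructed: 0.90878906 V.
Difference: 0.000710937 V → 0.711 mV.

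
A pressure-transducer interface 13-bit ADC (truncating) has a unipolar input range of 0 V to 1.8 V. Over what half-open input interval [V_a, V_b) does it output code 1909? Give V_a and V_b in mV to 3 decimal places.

LSB = 1.8/2^13 = 219.73 µV.
V_a = V_low + 1909·LSB = 0.419458 V; V_b = V_low + 1910·LSB = 0.419678 V.

[419.458 mV, 419.678 mV)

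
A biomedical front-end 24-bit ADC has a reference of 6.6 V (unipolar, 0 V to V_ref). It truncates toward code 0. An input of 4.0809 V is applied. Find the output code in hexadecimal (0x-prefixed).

Full-scale span = 6.6 V; LSB = 6.6/2^24 = 0.39 µV.
(V_in − V_low)/LSB = (4.0809 − 0) / 3.93391e-07 = 10373657.693.
Floor → code 10373657.
In hexadecimal (0x-prefixed): 0x9E4A19.

code 0x9E4A19 (decimal 10373657)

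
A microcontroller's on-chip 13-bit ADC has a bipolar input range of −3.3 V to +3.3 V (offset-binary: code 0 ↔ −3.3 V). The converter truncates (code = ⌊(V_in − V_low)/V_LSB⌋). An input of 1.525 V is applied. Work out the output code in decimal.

With 8192 levels over 6.6 V, one step is 0.806 mV.
(V_in − V_low)/LSB = (1.525 − (−3.3)) / 0.000805664 = 5988.848.
So the output code is 5988.

code 5988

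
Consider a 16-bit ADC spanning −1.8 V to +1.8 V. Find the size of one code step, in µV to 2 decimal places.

54.93 µV

Full-scale span = 3.6 V.
LSB = 3.6 / 2^16 = 3.6 / 65536 = 5.49316e-05 V = 54.93 µV.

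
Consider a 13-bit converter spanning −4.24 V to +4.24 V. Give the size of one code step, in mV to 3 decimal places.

Full-scale span = 8.48 V.
LSB = 8.48 / 2^13 = 8.48 / 8192 = 0.00103516 V = 1.035 mV.

1.035 mV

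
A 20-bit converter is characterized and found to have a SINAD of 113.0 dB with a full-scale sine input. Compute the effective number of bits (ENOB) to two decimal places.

ENOB = (SINAD − 1.76) / 6.02 = (113.0 − 1.76)/6.02 = 18.478.

18.48 bits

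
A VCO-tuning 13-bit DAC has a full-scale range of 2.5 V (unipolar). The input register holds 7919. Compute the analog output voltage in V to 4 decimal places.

2.4167 V

LSB = 2.5 V / 2^13 = 305.18 µV.
V_out = 0 + 7919 × 0.000305176 V = 2.41669 V.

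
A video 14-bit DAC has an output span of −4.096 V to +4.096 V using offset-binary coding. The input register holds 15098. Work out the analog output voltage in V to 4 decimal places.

3.4530 V

LSB = 8.192 V / 2^14 = 0.500 mV.
V_out = (−4.096) + 15098 × 0.0005 V = 3.453 V.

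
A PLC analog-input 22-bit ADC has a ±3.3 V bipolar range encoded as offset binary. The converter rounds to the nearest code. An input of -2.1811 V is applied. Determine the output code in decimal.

With 4194304 levels over 6.6 V, one step is 1.57 µV.
Input sits at 711061.628 steps above V_low.
round(711061.628) = 711062.

code 711062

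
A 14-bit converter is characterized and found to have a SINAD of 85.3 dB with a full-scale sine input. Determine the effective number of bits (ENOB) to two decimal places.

13.88 bits

ENOB = (SINAD − 1.76) / 6.02 = (85.3 − 1.76)/6.02 = 13.877.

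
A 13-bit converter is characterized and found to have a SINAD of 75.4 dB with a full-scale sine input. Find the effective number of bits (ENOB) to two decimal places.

ENOB = (SINAD − 1.76) / 6.02 = (75.4 − 1.76)/6.02 = 12.233.

12.23 bits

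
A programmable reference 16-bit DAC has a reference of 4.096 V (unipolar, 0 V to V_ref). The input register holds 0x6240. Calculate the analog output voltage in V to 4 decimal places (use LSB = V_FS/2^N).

1.5720 V

LSB = 4.096 V / 2^16 = 62.50 µV.
Code 0x6240 = 25152 decimal.
V_out = 0 + 25152 × 6.25e-05 V = 1.572 V.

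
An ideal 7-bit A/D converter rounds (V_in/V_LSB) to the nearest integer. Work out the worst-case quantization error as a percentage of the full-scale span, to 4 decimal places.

Rounding → worst-case error = ½ LSB = V_FS/2^8, so 100/256 = 0.390625 % of full scale.

0.3906 %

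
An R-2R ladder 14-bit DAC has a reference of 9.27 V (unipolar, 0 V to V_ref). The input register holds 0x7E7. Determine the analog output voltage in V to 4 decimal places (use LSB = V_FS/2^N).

LSB = 9.27 V / 2^14 = 0.566 mV.
Code 0x7E7 = 2023 decimal.
V_out = 0 + 2023 × 0.000565796 V = 1.14461 V.

1.1446 V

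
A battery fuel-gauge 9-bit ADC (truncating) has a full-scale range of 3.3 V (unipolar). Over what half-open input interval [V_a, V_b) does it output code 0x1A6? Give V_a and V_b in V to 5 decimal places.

LSB = 3.3/2^9 = 6.445 mV.
Code 0x1A6 = 422 decimal.
V_a = V_low + 422·LSB = 2.71992 V; V_b = V_low + 423·LSB = 2.72637 V.

[2.71992 V, 2.72637 V)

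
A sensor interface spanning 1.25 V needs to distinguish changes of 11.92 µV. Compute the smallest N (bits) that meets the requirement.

Number of steps required ≥ 1.25 V / 11.92 µV = 104865.77.
Need 2^N ≥ 104865.77; 2^16 = 65536, 2^17 = 131072.
Minimum N = 17.

17 bits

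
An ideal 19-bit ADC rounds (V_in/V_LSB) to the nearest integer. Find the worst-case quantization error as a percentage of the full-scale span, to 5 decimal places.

Rounding → worst-case error = ½ LSB = V_FS/2^20, so 100/1048576 = 9.53674e-05 % of full scale.

0.00010 %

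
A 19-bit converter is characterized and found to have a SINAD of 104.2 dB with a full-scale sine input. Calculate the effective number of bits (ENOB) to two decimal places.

ENOB = (SINAD − 1.76) / 6.02 = (104.2 − 1.76)/6.02 = 17.017.

17.02 bits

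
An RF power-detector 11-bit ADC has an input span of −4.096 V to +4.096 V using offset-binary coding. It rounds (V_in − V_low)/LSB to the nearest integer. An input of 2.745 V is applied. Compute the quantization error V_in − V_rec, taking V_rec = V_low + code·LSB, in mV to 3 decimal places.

1.000 mV

Step size: 8.192 V ÷ 2^11 = 4.000 mV.
(2.745 − (−4.096))/0.004 = 1710.2500; round gives code 1710.
Code 1710 maps back to (−4.096) + 1710×0.004 V = 2.744 V.
Difference: 0.001 V → 1.000 mV.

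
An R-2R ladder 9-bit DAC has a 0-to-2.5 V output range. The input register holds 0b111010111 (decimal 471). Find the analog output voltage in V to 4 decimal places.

2.2998 V

LSB = 2.5 V / 2^9 = 4.883 mV.
Code 0b111010111 = 471 decimal.
V_out = 0 + 471 × 0.00488281 V = 2.2998 V.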